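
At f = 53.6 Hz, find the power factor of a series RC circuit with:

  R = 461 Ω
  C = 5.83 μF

Step 1 — Angular frequency: ω = 2π·f = 2π·53.6 = 336.8 rad/s.
Step 2 — Component impedances:
  R: Z = R = 461 Ω
  C: Z = 1/(jωC) = -j/(ω·C) = 0 - j509.3 Ω
Step 3 — Series combination: Z_total = R + C = 461 - j509.3 Ω = 687∠-47.9° Ω.
Step 4 — Power factor: PF = cos(φ) = Re(Z)/|Z| = 461/686.97 = 0.6711.
Step 5 — Type: Im(Z) = -509.3 ⇒ leading (phase φ = -47.9°).

PF = 0.6711 (leading, φ = -47.9°)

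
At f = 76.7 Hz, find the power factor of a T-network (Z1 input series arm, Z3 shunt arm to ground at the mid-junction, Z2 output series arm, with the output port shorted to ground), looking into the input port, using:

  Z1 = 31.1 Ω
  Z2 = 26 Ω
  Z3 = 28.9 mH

Step 1 — Angular frequency: ω = 2π·f = 2π·76.7 = 481.9 rad/s.
Step 2 — Component impedances:
  Z1: Z = R = 31.1 Ω
  Z2: Z = R = 26 Ω
  Z3: Z = jωL = j·481.9·0.0289 = 0 + j13.93 Ω
Step 3 — With the output port shorted to ground, the output series arm Z2 runs from the junction to ground; the shunt arm Z3 also runs from the junction to ground. They appear in parallel: Z3 || Z2 = 5.797 + j10.82 Ω.
Step 4 — Series with input arm Z1: Z_in = Z1 + (Z3 || Z2) = 36.9 + j10.82 Ω = 38.45∠16.3° Ω.
Step 5 — Power factor: PF = cos(φ) = Re(Z)/|Z| = 36.897/38.451 = 0.9596.
Step 6 — Type: Im(Z) = 10.82 ⇒ lagging (phase φ = 16.3°).

PF = 0.9596 (lagging, φ = 16.3°)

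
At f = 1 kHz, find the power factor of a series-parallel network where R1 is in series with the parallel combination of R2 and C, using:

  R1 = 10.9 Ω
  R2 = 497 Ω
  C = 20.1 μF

Step 1 — Angular frequency: ω = 2π·f = 2π·1000 = 6283 rad/s.
Step 2 — Component impedances:
  R1: Z = R = 10.9 Ω
  R2: Z = R = 497 Ω
  C: Z = 1/(jωC) = -j/(ω·C) = 0 - j7.918 Ω
Step 3 — Parallel branch: R2 || C = 1/(1/R2 + 1/C) = 0.1261 - j7.916 Ω.
Step 4 — Series with R1: Z_total = R1 + (R2 || C) = 11.03 - j7.916 Ω = 13.57∠-35.7° Ω.
Step 5 — Power factor: PF = cos(φ) = Re(Z)/|Z| = 11.026/13.574 = 0.8123.
Step 6 — Type: Im(Z) = -7.916 ⇒ leading (phase φ = -35.7°).

PF = 0.8123 (leading, φ = -35.7°)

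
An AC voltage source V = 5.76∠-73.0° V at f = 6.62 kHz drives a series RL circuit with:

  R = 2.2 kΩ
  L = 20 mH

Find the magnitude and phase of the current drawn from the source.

Step 1 — Angular frequency: ω = 2π·f = 2π·6620 = 4.159e+04 rad/s.
Step 2 — Component impedances:
  R: Z = R = 2200 Ω
  L: Z = jωL = j·4.159e+04·0.02 = 0 + j831.9 Ω
Step 3 — Series combination: Z_total = R + L = 2200 + j831.9 Ω = 2352∠20.7° Ω.
Step 4 — Source phasor: V = 5.76∠-73.0° V = 1.684 - j5.508 V.
Step 5 — Ohm's law: I = V / Z_total = (1.684 - j5.508) / (2200 + j831.9) = -0.0001586 - j0.002444 A.
Step 6 — Convert to polar: |I| = 0.002449 A, ∠I = -93.7°.

I = 0.002449∠-93.7° A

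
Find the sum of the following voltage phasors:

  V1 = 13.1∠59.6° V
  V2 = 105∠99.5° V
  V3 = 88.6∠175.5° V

Step 1 — Convert each phasor to rectangular form:
  V1 = 13.1·(cos(59.6°) + j·sin(59.6°)) = 6.629 + j11.3 V
  V2 = 105·(cos(99.5°) + j·sin(99.5°)) = -17.33 + j103.6 V
  V3 = 88.6·(cos(175.5°) + j·sin(175.5°)) = -88.33 + j6.951 V
Step 2 — Sum components: V_total = -99.03 + j121.8 V.
Step 3 — Convert to polar: |V_total| = 157 V, ∠V_total = 129.1°.

V_total = 157∠129.1° V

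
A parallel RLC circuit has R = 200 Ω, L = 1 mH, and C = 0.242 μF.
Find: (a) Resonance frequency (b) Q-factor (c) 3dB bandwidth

Step 1 — Resonance: ω₀ = 1/√(LC) = 1/√(0.001·2.42e-07) = 6.428e+04 rad/s.
Step 2 — f₀ = ω₀/(2π) = 1.023e+04 Hz.
Step 3 — Parallel Q: Q = R/(ω₀L) = 200/(6.428e+04·0.001) = 3.111.
Step 4 — Bandwidth: Δω = ω₀/Q = 2.066e+04 rad/s; BW = Δω/(2π) = 3288 Hz.

(a) f₀ = 1.023e+04 Hz  (b) Q = 3.111  (c) BW = 3288 Hz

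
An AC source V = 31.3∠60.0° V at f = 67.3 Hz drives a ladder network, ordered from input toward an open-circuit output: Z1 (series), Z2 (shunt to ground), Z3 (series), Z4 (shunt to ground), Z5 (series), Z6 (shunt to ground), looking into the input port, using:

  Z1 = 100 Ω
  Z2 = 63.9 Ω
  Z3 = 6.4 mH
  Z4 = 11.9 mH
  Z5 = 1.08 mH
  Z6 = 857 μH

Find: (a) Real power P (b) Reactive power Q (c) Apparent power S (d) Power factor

Step 1 — Angular frequency: ω = 2π·f = 2π·67.3 = 422.9 rad/s.
Step 2 — Component impedances:
  Z1: Z = R = 100 Ω
  Z2: Z = R = 63.9 Ω
  Z3: Z = jωL = j·422.9·0.0064 = 0 + j2.706 Ω
  Z4: Z = jωL = j·422.9·0.0119 = 0 + j5.032 Ω
  Z5: Z = jωL = j·422.9·0.00108 = 0 + j0.4567 Ω
  Z6: Z = jωL = j·422.9·0.000857 = 0 + j0.3624 Ω
Step 3 — Ladder network (open output): work backward from the far end, alternating series and parallel combinations. Z_in = 100.2 + j3.401 Ω = 100.2∠1.9° Ω.
Step 4 — Source phasor: V = 31.3∠60.0° V = 15.65 + j27.11 V.
Step 5 — Current: I = V / Z = 0.1652 + j0.265 A = 0.3123∠58.1° A.
Step 6 — Complex power: S = V·I* = 9.768 + j0.3316 VA.
Step 7 — Real power: P = Re(S) = 9.768 W.
Step 8 — Reactive power: Q = Im(S) = 0.3316 VAR.
Step 9 — Apparent power: |S| = 9.774 VA.
Step 10 — Power factor: PF = P/|S| = 0.9994 (lagging).

(a) P = 9.768 W  (b) Q = 0.3316 VAR  (c) S = 9.774 VA  (d) PF = 0.9994 (lagging)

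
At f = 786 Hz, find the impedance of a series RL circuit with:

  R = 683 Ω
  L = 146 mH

Step 1 — Angular frequency: ω = 2π·f = 2π·786 = 4939 rad/s.
Step 2 — Component impedances:
  R: Z = R = 683 Ω
  L: Z = jωL = j·4939·0.146 = 0 + j721 Ω
Step 3 — Series combination: Z_total = R + L = 683 + j721 Ω = 993.2∠46.6° Ω.

Z = 683 + j721 Ω = 993.2∠46.6° Ω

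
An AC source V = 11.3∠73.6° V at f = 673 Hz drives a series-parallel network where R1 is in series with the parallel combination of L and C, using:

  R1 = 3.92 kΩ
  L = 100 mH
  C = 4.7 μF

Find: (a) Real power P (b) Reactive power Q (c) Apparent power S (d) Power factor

Step 1 — Angular frequency: ω = 2π·f = 2π·673 = 4229 rad/s.
Step 2 — Component impedances:
  R1: Z = R = 3920 Ω
  L: Z = jωL = j·4229·0.1 = 0 + j422.9 Ω
  C: Z = 1/(jωC) = -j/(ω·C) = 0 - j50.32 Ω
Step 3 — Parallel branch: L || C = 1/(1/L + 1/C) = 0 - j57.11 Ω.
Step 4 — Series with R1: Z_total = R1 + (L || C) = 3920 - j57.11 Ω = 3920∠-0.8° Ω.
Step 5 — Source phasor: V = 11.3∠73.6° V = 3.19 + j10.84 V.
Step 6 — Current: I = V / Z = 0.0007734 + j0.002777 A = 0.002882∠74.4° A.
Step 7 — Complex power: S = V·I* = 0.03257 - j0.0004745 VA.
Step 8 — Real power: P = Re(S) = 0.03257 W.
Step 9 — Reactive power: Q = Im(S) = -0.0004745 VAR.
Step 10 — Apparent power: |S| = 0.03257 VA.
Step 11 — Power factor: PF = P/|S| = 0.9999 (leading).

(a) P = 0.03257 W  (b) Q = -0.0004745 VAR  (c) S = 0.03257 VA  (d) PF = 0.9999 (leading)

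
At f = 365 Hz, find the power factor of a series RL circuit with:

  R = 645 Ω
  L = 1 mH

Step 1 — Angular frequency: ω = 2π·f = 2π·365 = 2293 rad/s.
Step 2 — Component impedances:
  R: Z = R = 645 Ω
  L: Z = jωL = j·2293·0.001 = 0 + j2.293 Ω
Step 3 — Series combination: Z_total = R + L = 645 + j2.293 Ω = 645∠0.2° Ω.
Step 4 — Power factor: PF = cos(φ) = Re(Z)/|Z| = 645/645 = 1.
Step 5 — Type: Im(Z) = 2.293 ⇒ lagging (phase φ = 0.2°).

PF = 1 (lagging, φ = 0.2°)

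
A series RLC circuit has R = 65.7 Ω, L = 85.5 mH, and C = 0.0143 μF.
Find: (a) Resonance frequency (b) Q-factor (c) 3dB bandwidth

Step 1 — Resonance: ω₀ = 1/√(LC) = 1/√(0.0855·1.43e-08) = 2.86e+04 rad/s.
Step 2 — f₀ = ω₀/(2π) = 4552 Hz.
Step 3 — Series Q: Q = ω₀L/R = 2.86e+04·0.0855/65.7 = 37.22.
Step 4 — Bandwidth: Δω = ω₀/Q = 768.4 rad/s; BW = Δω/(2π) = 122.3 Hz.

(a) f₀ = 4552 Hz  (b) Q = 37.22  (c) BW = 122.3 Hz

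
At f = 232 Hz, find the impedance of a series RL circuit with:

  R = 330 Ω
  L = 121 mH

Step 1 — Angular frequency: ω = 2π·f = 2π·232 = 1458 rad/s.
Step 2 — Component impedances:
  R: Z = R = 330 Ω
  L: Z = jωL = j·1458·0.121 = 0 + j176.4 Ω
Step 3 — Series combination: Z_total = R + L = 330 + j176.4 Ω = 374.2∠28.1° Ω.

Z = 330 + j176.4 Ω = 374.2∠28.1° Ω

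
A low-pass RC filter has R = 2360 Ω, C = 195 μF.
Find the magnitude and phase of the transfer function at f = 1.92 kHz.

Step 1 — Angular frequency: ω = 2π·1920 = 1.206e+04 rad/s.
Step 2 — Transfer function: H(jω) = 1/(1 + jωRC).
Step 3 — Denominator: 1 + jωRC = 1 + j·1.206e+04·2360·0.000195 = 1 + j5552.
Step 4 — H = 3.244e-08 - j0.0001801.
Step 5 — Magnitude: |H| = 0.0001801 (-74.9 dB); phase: φ = -90.0°.

|H| = 0.0001801 (-74.9 dB), φ = -90.0°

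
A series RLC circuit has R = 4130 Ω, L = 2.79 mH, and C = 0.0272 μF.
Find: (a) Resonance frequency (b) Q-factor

Step 1 — Resonance condition Im(Z)=0 gives ω₀ = 1/√(LC).
Step 2 — ω₀ = 1/√(0.00279·2.72e-08) = 1.148e+05 rad/s.
Step 3 — f₀ = ω₀/(2π) = 1.827e+04 Hz.
Step 4 — Series Q: Q = ω₀L/R = 1.148e+05·0.00279/4130 = 0.07755.

(a) f₀ = 1.827e+04 Hz  (b) Q = 0.07755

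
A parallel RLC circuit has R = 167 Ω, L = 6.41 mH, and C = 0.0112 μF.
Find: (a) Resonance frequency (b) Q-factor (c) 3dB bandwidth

Step 1 — Resonance: ω₀ = 1/√(LC) = 1/√(0.00641·1.12e-08) = 1.18e+05 rad/s.
Step 2 — f₀ = ω₀/(2π) = 1.878e+04 Hz.
Step 3 — Parallel Q: Q = R/(ω₀L) = 167/(1.18e+05·0.00641) = 0.2207.
Step 4 — Bandwidth: Δω = ω₀/Q = 5.346e+05 rad/s; BW = Δω/(2π) = 8.509e+04 Hz.

(a) f₀ = 1.878e+04 Hz  (b) Q = 0.2207  (c) BW = 8.509e+04 Hz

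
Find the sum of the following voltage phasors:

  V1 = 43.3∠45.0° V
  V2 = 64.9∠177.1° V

Step 1 — Convert each phasor to rectangular form:
  V1 = 43.3·(cos(45.0°) + j·sin(45.0°)) = 30.62 + j30.62 V
  V2 = 64.9·(cos(177.1°) + j·sin(177.1°)) = -64.82 + j3.283 V
Step 2 — Sum components: V_total = -34.2 + j33.9 V.
Step 3 — Convert to polar: |V_total| = 48.15 V, ∠V_total = 135.3°.

V_total = 48.15∠135.3° V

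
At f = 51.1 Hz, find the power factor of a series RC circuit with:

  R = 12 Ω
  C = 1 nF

Step 1 — Angular frequency: ω = 2π·f = 2π·51.1 = 321.1 rad/s.
Step 2 — Component impedances:
  R: Z = R = 12 Ω
  C: Z = 1/(jωC) = -j/(ω·C) = 0 - j3.115e+06 Ω
Step 3 — Series combination: Z_total = R + C = 12 - j3.115e+06 Ω = 3.115e+06∠-90.0° Ω.
Step 4 — Power factor: PF = cos(φ) = Re(Z)/|Z| = 12/3.1146e+06 = 3.853e-06.
Step 5 — Type: Im(Z) = -3.115e+06 ⇒ leading (phase φ = -90.0°).

PF = 3.853e-06 (leading, φ = -90.0°)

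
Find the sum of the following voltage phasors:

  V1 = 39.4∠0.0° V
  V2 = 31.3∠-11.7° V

Step 1 — Convert each phasor to rectangular form:
  V1 = 39.4·(cos(0.0°) + j·sin(0.0°)) = 39.4 V
  V2 = 31.3·(cos(-11.7°) + j·sin(-11.7°)) = 30.65 - j6.347 V
Step 2 — Sum components: V_total = 70.05 - j6.347 V.
Step 3 — Convert to polar: |V_total| = 70.34 V, ∠V_total = -5.2°.

V_total = 70.34∠-5.2° V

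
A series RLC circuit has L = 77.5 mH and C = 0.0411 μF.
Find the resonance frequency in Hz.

Step 1 — Resonance condition Im(Z)=0 gives ω₀ = 1/√(LC).
Step 2 — ω₀ = 1/√(0.0775·4.11e-08) = 1.772e+04 rad/s.
Step 3 — f₀ = ω₀/(2π) = 2820 Hz.

f₀ = 2820 Hz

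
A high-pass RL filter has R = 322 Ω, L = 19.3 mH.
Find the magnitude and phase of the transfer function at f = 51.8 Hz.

Step 1 — Angular frequency: ω = 2π·51.8 = 325.5 rad/s.
Step 2 — Transfer function: H(jω) = jωL/(R + jωL).
Step 3 — Numerator jωL = j·6.282; denominator R + jωL = 322 + j6.282.
Step 4 — H = 0.0003804 + j0.0195.
Step 5 — Magnitude: |H| = 0.0195 (-34.2 dB); phase: φ = 88.9°.

|H| = 0.0195 (-34.2 dB), φ = 88.9°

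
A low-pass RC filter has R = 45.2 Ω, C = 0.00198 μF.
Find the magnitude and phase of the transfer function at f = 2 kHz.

Step 1 — Angular frequency: ω = 2π·2000 = 1.257e+04 rad/s.
Step 2 — Transfer function: H(jω) = 1/(1 + jωRC).
Step 3 — Denominator: 1 + jωRC = 1 + j·1.257e+04·45.2·1.98e-09 = 1 + j0.001125.
Step 4 — H = 1 - j0.001125.
Step 5 — Magnitude: |H| = 1 (-0.0 dB); phase: φ = -0.1°.

|H| = 1 (-0.0 dB), φ = -0.1°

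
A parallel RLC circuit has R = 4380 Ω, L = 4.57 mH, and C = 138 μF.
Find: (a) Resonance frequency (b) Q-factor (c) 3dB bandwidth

Step 1 — Resonance: ω₀ = 1/√(LC) = 1/√(0.00457·0.000138) = 1259 rad/s.
Step 2 — f₀ = ω₀/(2π) = 200.4 Hz.
Step 3 — Parallel Q: Q = R/(ω₀L) = 4380/(1259·0.00457) = 761.1.
Step 4 — Bandwidth: Δω = ω₀/Q = 1.654 rad/s; BW = Δω/(2π) = 0.2633 Hz.

(a) f₀ = 200.4 Hz  (b) Q = 761.1  (c) BW = 0.2633 Hz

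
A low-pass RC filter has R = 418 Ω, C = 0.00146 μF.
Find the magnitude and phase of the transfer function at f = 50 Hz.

Step 1 — Angular frequency: ω = 2π·50 = 314.2 rad/s.
Step 2 — Transfer function: H(jω) = 1/(1 + jωRC).
Step 3 — Denominator: 1 + jωRC = 1 + j·314.2·418·1.46e-09 = 1 + j0.0001917.
Step 4 — H = 1 - j0.0001917.
Step 5 — Magnitude: |H| = 1 (-0.0 dB); phase: φ = -0.0°.

|H| = 1 (-0.0 dB), φ = -0.0°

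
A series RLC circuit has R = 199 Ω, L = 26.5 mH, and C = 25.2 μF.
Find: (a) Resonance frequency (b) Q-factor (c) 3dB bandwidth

Step 1 — Resonance condition Im(Z)=0 gives ω₀ = 1/√(LC).
Step 2 — ω₀ = 1/√(0.0265·2.52e-05) = 1224 rad/s.
Step 3 — f₀ = ω₀/(2π) = 194.8 Hz.
Step 4 — Series Q: Q = ω₀L/R = 1224·0.0265/199 = 0.163.
Step 5 — 3dB bandwidth: Δω = ω₀/Q = 7509 rad/s; BW = Δω/(2π) = 1195 Hz.

(a) f₀ = 194.8 Hz  (b) Q = 0.163  (c) BW = 1195 Hz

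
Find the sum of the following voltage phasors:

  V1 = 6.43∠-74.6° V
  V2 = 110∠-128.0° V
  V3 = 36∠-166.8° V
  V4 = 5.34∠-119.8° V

Step 1 — Convert each phasor to rectangular form:
  V1 = 6.43·(cos(-74.6°) + j·sin(-74.6°)) = 1.708 - j6.199 V
  V2 = 110·(cos(-128.0°) + j·sin(-128.0°)) = -67.72 - j86.68 V
  V3 = 36·(cos(-166.8°) + j·sin(-166.8°)) = -35.05 - j8.221 V
  V4 = 5.34·(cos(-119.8°) + j·sin(-119.8°)) = -2.654 - j4.634 V
Step 2 — Sum components: V_total = -103.7 - j105.7 V.
Step 3 — Convert to polar: |V_total| = 148.1 V, ∠V_total = -134.4°.

V_total = 148.1∠-134.4° V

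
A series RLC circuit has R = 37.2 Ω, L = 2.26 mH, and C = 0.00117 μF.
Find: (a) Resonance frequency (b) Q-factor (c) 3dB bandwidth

Step 1 — Resonance condition Im(Z)=0 gives ω₀ = 1/√(LC).
Step 2 — ω₀ = 1/√(0.00226·1.17e-09) = 6.15e+05 rad/s.
Step 3 — f₀ = ω₀/(2π) = 9.788e+04 Hz.
Step 4 — Series Q: Q = ω₀L/R = 6.15e+05·0.00226/37.2 = 37.36.
Step 5 — 3dB bandwidth: Δω = ω₀/Q = 1.646e+04 rad/s; BW = Δω/(2π) = 2620 Hz.

(a) f₀ = 9.788e+04 Hz  (b) Q = 37.36  (c) BW = 2620 Hz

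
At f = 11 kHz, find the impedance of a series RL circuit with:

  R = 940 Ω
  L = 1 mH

Step 1 — Angular frequency: ω = 2π·f = 2π·1.1e+04 = 6.912e+04 rad/s.
Step 2 — Component impedances:
  R: Z = R = 940 Ω
  L: Z = jωL = j·6.912e+04·0.001 = 0 + j69.12 Ω
Step 3 — Series combination: Z_total = R + L = 940 + j69.12 Ω = 942.5∠4.2° Ω.

Z = 940 + j69.12 Ω = 942.5∠4.2° Ω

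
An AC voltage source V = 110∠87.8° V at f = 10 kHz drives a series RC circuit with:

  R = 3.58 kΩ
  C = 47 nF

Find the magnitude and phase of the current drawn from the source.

Step 1 — Angular frequency: ω = 2π·f = 2π·1e+04 = 6.283e+04 rad/s.
Step 2 — Component impedances:
  R: Z = R = 3580 Ω
  C: Z = 1/(jωC) = -j/(ω·C) = 0 - j338.6 Ω
Step 3 — Series combination: Z_total = R + C = 3580 - j338.6 Ω = 3596∠-5.4° Ω.
Step 4 — Source phasor: V = 110∠87.8° V = 4.223 + j109.9 V.
Step 5 — Ohm's law: I = V / Z_total = (4.223 + j109.9) / (3580 - j338.6) = -0.001709 + j0.03054 A.
Step 6 — Convert to polar: |I| = 0.03059 A, ∠I = 93.2°.

I = 0.03059∠93.2° A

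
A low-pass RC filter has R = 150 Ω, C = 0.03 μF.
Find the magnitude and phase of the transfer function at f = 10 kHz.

Step 1 — Angular frequency: ω = 2π·1e+04 = 6.283e+04 rad/s.
Step 2 — Transfer function: H(jω) = 1/(1 + jωRC).
Step 3 — Denominator: 1 + jωRC = 1 + j·6.283e+04·150·3e-08 = 1 + j0.2827.
Step 4 — H = 0.926 - j0.2618.
Step 5 — Magnitude: |H| = 0.9623 (-0.3 dB); phase: φ = -15.8°.

|H| = 0.9623 (-0.3 dB), φ = -15.8°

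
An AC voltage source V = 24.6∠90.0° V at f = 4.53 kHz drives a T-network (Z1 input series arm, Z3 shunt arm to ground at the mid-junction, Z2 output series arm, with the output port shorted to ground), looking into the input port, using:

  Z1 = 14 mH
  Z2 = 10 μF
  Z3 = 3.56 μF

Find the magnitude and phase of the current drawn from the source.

Step 1 — Angular frequency: ω = 2π·f = 2π·4530 = 2.846e+04 rad/s.
Step 2 — Component impedances:
  Z1: Z = jωL = j·2.846e+04·0.014 = 0 + j398.5 Ω
  Z2: Z = 1/(jωC) = -j/(ω·C) = 0 - j3.513 Ω
  Z3: Z = 1/(jωC) = -j/(ω·C) = 0 - j9.869 Ω
Step 3 — With the output port shorted to ground, the output series arm Z2 runs from the junction to ground; the shunt arm Z3 also runs from the junction to ground. They appear in parallel: Z3 || Z2 = 0 - j2.591 Ω.
Step 4 — Series with input arm Z1: Z_in = Z1 + (Z3 || Z2) = 0 + j395.9 Ω = 395.9∠90.0° Ω.
Step 5 — Source phasor: V = 24.6∠90.0° V = 0 + j24.6 V.
Step 6 — Ohm's law: I = V / Z_total = (0 + j24.6) / (0 + j395.9) = 0.06214 A.
Step 7 — Convert to polar: |I| = 0.06214 A, ∠I = -0.0°.

I = 0.06214∠-0.0° A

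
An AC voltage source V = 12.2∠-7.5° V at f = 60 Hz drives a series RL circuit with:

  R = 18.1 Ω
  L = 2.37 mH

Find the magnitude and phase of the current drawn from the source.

Step 1 — Angular frequency: ω = 2π·f = 2π·60 = 377 rad/s.
Step 2 — Component impedances:
  R: Z = R = 18.1 Ω
  L: Z = jωL = j·377·0.00237 = 0 + j0.8935 Ω
Step 3 — Series combination: Z_total = R + L = 18.1 + j0.8935 Ω = 18.12∠2.8° Ω.
Step 4 — Source phasor: V = 12.2∠-7.5° V = 12.1 - j1.592 V.
Step 5 — Ohm's law: I = V / Z_total = (12.1 - j1.592) / (18.1 + j0.8935) = 0.6623 - j0.1207 A.
Step 6 — Convert to polar: |I| = 0.6732 A, ∠I = -10.3°.

I = 0.6732∠-10.3° A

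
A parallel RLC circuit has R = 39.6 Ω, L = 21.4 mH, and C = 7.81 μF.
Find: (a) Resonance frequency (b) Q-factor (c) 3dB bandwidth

Step 1 — Resonance: ω₀ = 1/√(LC) = 1/√(0.0214·7.81e-06) = 2446 rad/s.
Step 2 — f₀ = ω₀/(2π) = 389.3 Hz.
Step 3 — Parallel Q: Q = R/(ω₀L) = 39.6/(2446·0.0214) = 0.7565.
Step 4 — Bandwidth: Δω = ω₀/Q = 3233 rad/s; BW = Δω/(2π) = 514.6 Hz.

(a) f₀ = 389.3 Hz  (b) Q = 0.7565  (c) BW = 514.6 Hz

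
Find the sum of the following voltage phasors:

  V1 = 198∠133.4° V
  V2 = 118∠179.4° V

Step 1 — Convert each phasor to rectangular form:
  V1 = 198·(cos(133.4°) + j·sin(133.4°)) = -136 + j143.9 V
  V2 = 118·(cos(179.4°) + j·sin(179.4°)) = -118 + j1.236 V
Step 2 — Sum components: V_total = -254 + j145.1 V.
Step 3 — Convert to polar: |V_total| = 292.6 V, ∠V_total = 150.3°.

V_total = 292.6∠150.3° V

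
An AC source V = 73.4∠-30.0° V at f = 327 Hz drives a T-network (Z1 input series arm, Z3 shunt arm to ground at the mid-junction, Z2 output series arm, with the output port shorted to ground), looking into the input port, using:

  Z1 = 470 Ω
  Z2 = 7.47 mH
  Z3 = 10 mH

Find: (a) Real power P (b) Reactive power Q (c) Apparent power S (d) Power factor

Step 1 — Angular frequency: ω = 2π·f = 2π·327 = 2055 rad/s.
Step 2 — Component impedances:
  Z1: Z = R = 470 Ω
  Z2: Z = jωL = j·2055·0.00747 = 0 + j15.35 Ω
  Z3: Z = jωL = j·2055·0.01 = 0 + j20.55 Ω
Step 3 — With the output port shorted to ground, the output series arm Z2 runs from the junction to ground; the shunt arm Z3 also runs from the junction to ground. They appear in parallel: Z3 || Z2 = 0 + j8.785 Ω.
Step 4 — Series with input arm Z1: Z_in = Z1 + (Z3 || Z2) = 470 + j8.785 Ω = 470.1∠1.1° Ω.
Step 5 — Source phasor: V = 73.4∠-30.0° V = 63.57 - j36.7 V.
Step 6 — Current: I = V / Z = 0.1337 - j0.08059 A = 0.1561∠-31.1° A.
Step 7 — Complex power: S = V·I* = 11.46 + j0.2142 VA.
Step 8 — Real power: P = Re(S) = 11.46 W.
Step 9 — Reactive power: Q = Im(S) = 0.2142 VAR.
Step 10 — Apparent power: |S| = 11.46 VA.
Step 11 — Power factor: PF = P/|S| = 0.9998 (lagging).

(a) P = 11.46 W  (b) Q = 0.2142 VAR  (c) S = 11.46 VA  (d) PF = 0.9998 (lagging)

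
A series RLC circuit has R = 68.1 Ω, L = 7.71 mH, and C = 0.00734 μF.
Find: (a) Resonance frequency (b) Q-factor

Step 1 — Resonance condition Im(Z)=0 gives ω₀ = 1/√(LC).
Step 2 — ω₀ = 1/√(0.00771·7.34e-09) = 1.329e+05 rad/s.
Step 3 — f₀ = ω₀/(2π) = 2.116e+04 Hz.
Step 4 — Series Q: Q = ω₀L/R = 1.329e+05·0.00771/68.1 = 15.05.

(a) f₀ = 2.116e+04 Hz  (b) Q = 15.05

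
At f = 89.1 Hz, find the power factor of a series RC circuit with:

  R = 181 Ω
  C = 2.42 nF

Step 1 — Angular frequency: ω = 2π·f = 2π·89.1 = 559.8 rad/s.
Step 2 — Component impedances:
  R: Z = R = 181 Ω
  C: Z = 1/(jωC) = -j/(ω·C) = 0 - j7.381e+05 Ω
Step 3 — Series combination: Z_total = R + C = 181 - j7.381e+05 Ω = 7.381e+05∠-90.0° Ω.
Step 4 — Power factor: PF = cos(φ) = Re(Z)/|Z| = 181/7.381e+05 = 0.0002452.
Step 5 — Type: Im(Z) = -7.381e+05 ⇒ leading (phase φ = -90.0°).

PF = 0.0002452 (leading, φ = -90.0°)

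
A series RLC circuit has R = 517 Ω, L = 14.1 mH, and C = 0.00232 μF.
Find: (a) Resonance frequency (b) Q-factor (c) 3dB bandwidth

Step 1 — Resonance: ω₀ = 1/√(LC) = 1/√(0.0141·2.32e-09) = 1.748e+05 rad/s.
Step 2 — f₀ = ω₀/(2π) = 2.783e+04 Hz.
Step 3 — Series Q: Q = ω₀L/R = 1.748e+05·0.0141/517 = 4.768.
Step 4 — Bandwidth: Δω = ω₀/Q = 3.667e+04 rad/s; BW = Δω/(2π) = 5836 Hz.

(a) f₀ = 2.783e+04 Hz  (b) Q = 4.768  (c) BW = 5836 Hz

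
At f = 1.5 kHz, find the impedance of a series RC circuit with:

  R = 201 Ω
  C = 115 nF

Step 1 — Angular frequency: ω = 2π·f = 2π·1500 = 9425 rad/s.
Step 2 — Component impedances:
  R: Z = R = 201 Ω
  C: Z = 1/(jωC) = -j/(ω·C) = 0 - j922.6 Ω
Step 3 — Series combination: Z_total = R + C = 201 - j922.6 Ω = 944.3∠-77.7° Ω.

Z = 201 - j922.6 Ω = 944.3∠-77.7° Ω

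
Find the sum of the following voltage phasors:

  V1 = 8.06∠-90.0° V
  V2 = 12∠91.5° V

Step 1 — Convert each phasor to rectangular form:
  V1 = 8.06·(cos(-90.0°) + j·sin(-90.0°)) = 0 - j8.06 V
  V2 = 12·(cos(91.5°) + j·sin(91.5°)) = -0.3141 + j12 V
Step 2 — Sum components: V_total = -0.3141 + j3.936 V.
Step 3 — Convert to polar: |V_total| = 3.948 V, ∠V_total = 94.6°.

V_total = 3.948∠94.6° V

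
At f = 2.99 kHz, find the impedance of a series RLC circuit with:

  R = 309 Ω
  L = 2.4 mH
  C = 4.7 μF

Step 1 — Angular frequency: ω = 2π·f = 2π·2990 = 1.879e+04 rad/s.
Step 2 — Component impedances:
  R: Z = R = 309 Ω
  L: Z = jωL = j·1.879e+04·0.0024 = 0 + j45.09 Ω
  C: Z = 1/(jωC) = -j/(ω·C) = 0 - j11.33 Ω
Step 3 — Series combination: Z_total = R + L + C = 309 + j33.76 Ω = 310.8∠6.2° Ω.

Z = 309 + j33.76 Ω = 310.8∠6.2° Ω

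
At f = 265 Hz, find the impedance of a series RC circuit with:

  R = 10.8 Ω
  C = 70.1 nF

Step 1 — Angular frequency: ω = 2π·f = 2π·265 = 1665 rad/s.
Step 2 — Component impedances:
  R: Z = R = 10.8 Ω
  C: Z = 1/(jωC) = -j/(ω·C) = 0 - j8568 Ω
Step 3 — Series combination: Z_total = R + C = 10.8 - j8568 Ω = 8568∠-89.9° Ω.

Z = 10.8 - j8568 Ω = 8568∠-89.9° Ω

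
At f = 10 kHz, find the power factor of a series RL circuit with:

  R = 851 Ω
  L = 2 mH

Step 1 — Angular frequency: ω = 2π·f = 2π·1e+04 = 6.283e+04 rad/s.
Step 2 — Component impedances:
  R: Z = R = 851 Ω
  L: Z = jωL = j·6.283e+04·0.002 = 0 + j125.7 Ω
Step 3 — Series combination: Z_total = R + L = 851 + j125.7 Ω = 860.2∠8.4° Ω.
Step 4 — Power factor: PF = cos(φ) = Re(Z)/|Z| = 851/860.2 = 0.9893.
Step 5 — Type: Im(Z) = 125.7 ⇒ lagging (phase φ = 8.4°).

PF = 0.9893 (lagging, φ = 8.4°)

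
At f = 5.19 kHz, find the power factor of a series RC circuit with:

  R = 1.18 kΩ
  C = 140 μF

Step 1 — Angular frequency: ω = 2π·f = 2π·5190 = 3.261e+04 rad/s.
Step 2 — Component impedances:
  R: Z = R = 1180 Ω
  C: Z = 1/(jωC) = -j/(ω·C) = 0 - j0.219 Ω
Step 3 — Series combination: Z_total = R + C = 1180 - j0.219 Ω = 1180∠-0.0° Ω.
Step 4 — Power factor: PF = cos(φ) = Re(Z)/|Z| = 1180/1180 = 1.
Step 5 — Type: Im(Z) = -0.219 ⇒ leading (phase φ = -0.0°).

PF = 1 (leading, φ = -0.0°)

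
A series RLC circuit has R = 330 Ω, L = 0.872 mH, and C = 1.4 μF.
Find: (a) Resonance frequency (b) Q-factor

Step 1 — Resonance condition Im(Z)=0 gives ω₀ = 1/√(LC).
Step 2 — ω₀ = 1/√(0.000872·1.4e-06) = 2.862e+04 rad/s.
Step 3 — f₀ = ω₀/(2π) = 4555 Hz.
Step 4 — Series Q: Q = ω₀L/R = 2.862e+04·0.000872/330 = 0.07563.

(a) f₀ = 4555 Hz  (b) Q = 0.07563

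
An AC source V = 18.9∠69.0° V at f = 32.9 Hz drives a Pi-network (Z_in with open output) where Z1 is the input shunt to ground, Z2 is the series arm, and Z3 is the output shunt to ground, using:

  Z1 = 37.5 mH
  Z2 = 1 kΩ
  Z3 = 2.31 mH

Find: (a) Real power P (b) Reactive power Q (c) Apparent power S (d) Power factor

Step 1 — Angular frequency: ω = 2π·f = 2π·32.9 = 206.7 rad/s.
Step 2 — Component impedances:
  Z1: Z = jωL = j·206.7·0.0375 = 0 + j7.752 Ω
  Z2: Z = R = 1000 Ω
  Z3: Z = jωL = j·206.7·0.00231 = 0 + j0.4775 Ω
Step 3 — With open output, the series arm Z2 and the output shunt Z3 appear in series to ground: Z2 + Z3 = 1000 + j0.4775 Ω.
Step 4 — Parallel with input shunt Z1: Z_in = Z1 || (Z2 + Z3) = 0.06009 + j7.751 Ω = 7.752∠89.6° Ω.
Step 5 — Source phasor: V = 18.9∠69.0° V = 6.773 + j17.64 V.
Step 6 — Current: I = V / Z = 2.283 - j0.8561 A = 2.438∠-20.6° A.
Step 7 — Complex power: S = V·I* = 0.3572 + j46.08 VA.
Step 8 — Real power: P = Re(S) = 0.3572 W.
Step 9 — Reactive power: Q = Im(S) = 46.08 VAR.
Step 10 — Apparent power: |S| = 46.08 VA.
Step 11 — Power factor: PF = P/|S| = 0.007752 (lagging).

(a) P = 0.3572 W  (b) Q = 46.08 VAR  (c) S = 46.08 VA  (d) PF = 0.007752 (lagging)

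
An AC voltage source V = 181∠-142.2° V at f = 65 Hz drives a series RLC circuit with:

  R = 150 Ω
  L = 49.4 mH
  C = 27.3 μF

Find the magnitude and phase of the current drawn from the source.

Step 1 — Angular frequency: ω = 2π·f = 2π·65 = 408.4 rad/s.
Step 2 — Component impedances:
  R: Z = R = 150 Ω
  L: Z = jωL = j·408.4·0.0494 = 0 + j20.18 Ω
  C: Z = 1/(jωC) = -j/(ω·C) = 0 - j89.69 Ω
Step 3 — Series combination: Z_total = R + L + C = 150 - j69.51 Ω = 165.3∠-24.9° Ω.
Step 4 — Source phasor: V = 181∠-142.2° V = -143 - j110.9 V.
Step 5 — Ohm's law: I = V / Z_total = (-143 - j110.9) / (150 - j69.51) = -0.5027 - j0.9726 A.
Step 6 — Convert to polar: |I| = 1.095 A, ∠I = -117.3°.

I = 1.095∠-117.3° A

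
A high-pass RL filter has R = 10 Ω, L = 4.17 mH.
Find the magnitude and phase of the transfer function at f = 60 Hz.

Step 1 — Angular frequency: ω = 2π·60 = 377 rad/s.
Step 2 — Transfer function: H(jω) = jωL/(R + jωL).
Step 3 — Numerator jωL = j·1.572; denominator R + jωL = 10 + j1.572.
Step 4 — H = 0.02412 + j0.1534.
Step 5 — Magnitude: |H| = 0.1553 (-16.2 dB); phase: φ = 81.1°.

|H| = 0.1553 (-16.2 dB), φ = 81.1°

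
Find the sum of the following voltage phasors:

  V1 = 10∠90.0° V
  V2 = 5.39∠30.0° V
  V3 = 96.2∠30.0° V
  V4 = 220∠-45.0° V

Step 1 — Convert each phasor to rectangular form:
  V1 = 10·(cos(90.0°) + j·sin(90.0°)) = 0 + j10 V
  V2 = 5.39·(cos(30.0°) + j·sin(30.0°)) = 4.668 + j2.695 V
  V3 = 96.2·(cos(30.0°) + j·sin(30.0°)) = 83.31 + j48.1 V
  V4 = 220·(cos(-45.0°) + j·sin(-45.0°)) = 155.6 - j155.6 V
Step 2 — Sum components: V_total = 243.5 - j94.77 V.
Step 3 — Convert to polar: |V_total| = 261.3 V, ∠V_total = -21.3°.

V_total = 261.3∠-21.3° V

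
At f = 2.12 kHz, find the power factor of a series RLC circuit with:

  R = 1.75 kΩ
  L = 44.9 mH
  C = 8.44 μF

Step 1 — Angular frequency: ω = 2π·f = 2π·2120 = 1.332e+04 rad/s.
Step 2 — Component impedances:
  R: Z = R = 1750 Ω
  L: Z = jωL = j·1.332e+04·0.0449 = 0 + j598.1 Ω
  C: Z = 1/(jωC) = -j/(ω·C) = 0 - j8.895 Ω
Step 3 — Series combination: Z_total = R + L + C = 1750 + j589.2 Ω = 1847∠18.6° Ω.
Step 4 — Power factor: PF = cos(φ) = Re(Z)/|Z| = 1750/1846.5 = 0.9477.
Step 5 — Type: Im(Z) = 589.2 ⇒ lagging (phase φ = 18.6°).

PF = 0.9477 (lagging, φ = 18.6°)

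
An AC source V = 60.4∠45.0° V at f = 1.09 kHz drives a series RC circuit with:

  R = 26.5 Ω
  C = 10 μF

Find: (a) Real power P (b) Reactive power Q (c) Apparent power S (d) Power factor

Step 1 — Angular frequency: ω = 2π·f = 2π·1090 = 6849 rad/s.
Step 2 — Component impedances:
  R: Z = R = 26.5 Ω
  C: Z = 1/(jωC) = -j/(ω·C) = 0 - j14.6 Ω
Step 3 — Series combination: Z_total = R + C = 26.5 - j14.6 Ω = 30.26∠-28.9° Ω.
Step 4 — Source phasor: V = 60.4∠45.0° V = 42.71 + j42.71 V.
Step 5 — Current: I = V / Z = 0.5551 + j1.918 A = 1.996∠73.9° A.
Step 6 — Complex power: S = V·I* = 105.6 - j58.19 VA.
Step 7 — Real power: P = Re(S) = 105.6 W.
Step 8 — Reactive power: Q = Im(S) = -58.19 VAR.
Step 9 — Apparent power: |S| = 120.6 VA.
Step 10 — Power factor: PF = P/|S| = 0.8758 (leading).

(a) P = 105.6 W  (b) Q = -58.19 VAR  (c) S = 120.6 VA  (d) PF = 0.8758 (leading)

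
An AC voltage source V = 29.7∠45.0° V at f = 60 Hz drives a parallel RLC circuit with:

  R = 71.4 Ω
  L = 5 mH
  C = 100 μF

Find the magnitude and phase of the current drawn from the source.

Step 1 — Angular frequency: ω = 2π·f = 2π·60 = 377 rad/s.
Step 2 — Component impedances:
  R: Z = R = 71.4 Ω
  L: Z = jωL = j·377·0.005 = 0 + j1.885 Ω
  C: Z = 1/(jωC) = -j/(ω·C) = 0 - j26.53 Ω
Step 3 — Parallel combination: 1/Z_total = 1/R + 1/L + 1/C; Z_total = 0.05762 + j2.028 Ω = 2.028∠88.4° Ω.
Step 4 — Source phasor: V = 29.7∠45.0° V = 21 + j21 V.
Step 5 — Ohm's law: I = V / Z_total = (21 + j21) / (0.05762 + j2.028) = 10.64 - j10.06 A.
Step 6 — Convert to polar: |I| = 14.64 A, ∠I = -43.4°.

I = 14.64∠-43.4° A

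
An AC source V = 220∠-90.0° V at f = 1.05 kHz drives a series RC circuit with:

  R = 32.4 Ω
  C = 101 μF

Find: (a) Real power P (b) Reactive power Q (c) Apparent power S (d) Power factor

Step 1 — Angular frequency: ω = 2π·f = 2π·1050 = 6597 rad/s.
Step 2 — Component impedances:
  R: Z = R = 32.4 Ω
  C: Z = 1/(jωC) = -j/(ω·C) = 0 - j1.501 Ω
Step 3 — Series combination: Z_total = R + C = 32.4 - j1.501 Ω = 32.43∠-2.7° Ω.
Step 4 — Source phasor: V = 220∠-90.0° V = 0 - j220 V.
Step 5 — Current: I = V / Z = 0.3138 - j6.776 A = 6.783∠-87.3° A.
Step 6 — Complex power: S = V·I* = 1491 - j69.05 VA.
Step 7 — Real power: P = Re(S) = 1491 W.
Step 8 — Reactive power: Q = Im(S) = -69.05 VAR.
Step 9 — Apparent power: |S| = 1492 VA.
Step 10 — Power factor: PF = P/|S| = 0.9989 (leading).

(a) P = 1491 W  (b) Q = -69.05 VAR  (c) S = 1492 VA  (d) PF = 0.9989 (leading)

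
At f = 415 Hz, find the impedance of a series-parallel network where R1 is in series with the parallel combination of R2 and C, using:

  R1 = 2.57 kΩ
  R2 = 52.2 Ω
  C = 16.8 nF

Step 1 — Angular frequency: ω = 2π·f = 2π·415 = 2608 rad/s.
Step 2 — Component impedances:
  R1: Z = R = 2570 Ω
  R2: Z = R = 52.2 Ω
  C: Z = 1/(jωC) = -j/(ω·C) = 0 - j2.283e+04 Ω
Step 3 — Parallel branch: R2 || C = 1/(1/R2 + 1/C) = 52.2 - j0.1194 Ω.
Step 4 — Series with R1: Z_total = R1 + (R2 || C) = 2622 - j0.1194 Ω = 2622∠-0.0° Ω.

Z = 2622 - j0.1194 Ω = 2622∠-0.0° Ω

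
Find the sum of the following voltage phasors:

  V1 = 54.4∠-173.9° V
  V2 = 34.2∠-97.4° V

Step 1 — Convert each phasor to rectangular form:
  V1 = 54.4·(cos(-173.9°) + j·sin(-173.9°)) = -54.09 - j5.781 V
  V2 = 34.2·(cos(-97.4°) + j·sin(-97.4°)) = -4.405 - j33.92 V
Step 2 — Sum components: V_total = -58.5 - j39.7 V.
Step 3 — Convert to polar: |V_total| = 70.69 V, ∠V_total = -145.8°.

V_total = 70.69∠-145.8° V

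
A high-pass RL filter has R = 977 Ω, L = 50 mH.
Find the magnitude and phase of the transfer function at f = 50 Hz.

Step 1 — Angular frequency: ω = 2π·50 = 314.2 rad/s.
Step 2 — Transfer function: H(jω) = jωL/(R + jωL).
Step 3 — Numerator jωL = j·15.71; denominator R + jωL = 977 + j15.71.
Step 4 — H = 0.0002584 + j0.01607.
Step 5 — Magnitude: |H| = 0.01608 (-35.9 dB); phase: φ = 89.1°.

|H| = 0.01608 (-35.9 dB), φ = 89.1°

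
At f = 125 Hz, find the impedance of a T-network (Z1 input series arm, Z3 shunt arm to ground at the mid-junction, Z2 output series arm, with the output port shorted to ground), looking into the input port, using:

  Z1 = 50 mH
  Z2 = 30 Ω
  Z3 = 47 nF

Step 1 — Angular frequency: ω = 2π·f = 2π·125 = 785.4 rad/s.
Step 2 — Component impedances:
  Z1: Z = jωL = j·785.4·0.05 = 0 + j39.27 Ω
  Z2: Z = R = 30 Ω
  Z3: Z = 1/(jωC) = -j/(ω·C) = 0 - j2.709e+04 Ω
Step 3 — With the output port shorted to ground, the output series arm Z2 runs from the junction to ground; the shunt arm Z3 also runs from the junction to ground. They appear in parallel: Z3 || Z2 = 30 - j0.03322 Ω.
Step 4 — Series with input arm Z1: Z_in = Z1 + (Z3 || Z2) = 30 + j39.24 Ω = 49.39∠52.6° Ω.

Z = 30 + j39.24 Ω = 49.39∠52.6° Ω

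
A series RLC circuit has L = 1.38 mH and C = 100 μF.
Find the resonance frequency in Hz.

Step 1 — Resonance condition Im(Z)=0 gives ω₀ = 1/√(LC).
Step 2 — ω₀ = 1/√(0.00138·0.0001) = 2692 rad/s.
Step 3 — f₀ = ω₀/(2π) = 428.4 Hz.

f₀ = 428.4 Hz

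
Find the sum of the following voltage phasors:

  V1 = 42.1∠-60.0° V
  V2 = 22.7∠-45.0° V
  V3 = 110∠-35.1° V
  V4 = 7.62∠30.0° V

Step 1 — Convert each phasor to rectangular form:
  V1 = 42.1·(cos(-60.0°) + j·sin(-60.0°)) = 21.05 - j36.46 V
  V2 = 22.7·(cos(-45.0°) + j·sin(-45.0°)) = 16.05 - j16.05 V
  V3 = 110·(cos(-35.1°) + j·sin(-35.1°)) = 90 - j63.25 V
  V4 = 7.62·(cos(30.0°) + j·sin(30.0°)) = 6.599 + j3.81 V
Step 2 — Sum components: V_total = 133.7 - j112 V.
Step 3 — Convert to polar: |V_total| = 174.4 V, ∠V_total = -39.9°.

V_total = 174.4∠-39.9° V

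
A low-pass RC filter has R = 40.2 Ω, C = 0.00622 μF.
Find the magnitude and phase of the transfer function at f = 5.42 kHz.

Step 1 — Angular frequency: ω = 2π·5420 = 3.405e+04 rad/s.
Step 2 — Transfer function: H(jω) = 1/(1 + jωRC).
Step 3 — Denominator: 1 + jωRC = 1 + j·3.405e+04·40.2·6.22e-09 = 1 + j0.008515.
Step 4 — H = 0.9999 - j0.008515.
Step 5 — Magnitude: |H| = 1 (-0.0 dB); phase: φ = -0.5°.

|H| = 1 (-0.0 dB), φ = -0.5°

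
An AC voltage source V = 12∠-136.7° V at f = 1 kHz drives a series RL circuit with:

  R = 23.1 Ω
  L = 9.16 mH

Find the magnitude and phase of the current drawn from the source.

Step 1 — Angular frequency: ω = 2π·f = 2π·1000 = 6283 rad/s.
Step 2 — Component impedances:
  R: Z = R = 23.1 Ω
  L: Z = jωL = j·6283·0.00916 = 0 + j57.55 Ω
Step 3 — Series combination: Z_total = R + L = 23.1 + j57.55 Ω = 62.02∠68.1° Ω.
Step 4 — Source phasor: V = 12∠-136.7° V = -8.733 - j8.23 V.
Step 5 — Ohm's law: I = V / Z_total = (-8.733 - j8.23) / (23.1 + j57.55) = -0.1756 + j0.08126 A.
Step 6 — Convert to polar: |I| = 0.1935 A, ∠I = 155.2°.

I = 0.1935∠155.2° A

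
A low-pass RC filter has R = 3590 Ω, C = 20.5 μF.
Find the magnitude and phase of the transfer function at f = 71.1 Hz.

Step 1 — Angular frequency: ω = 2π·71.1 = 446.7 rad/s.
Step 2 — Transfer function: H(jω) = 1/(1 + jωRC).
Step 3 — Denominator: 1 + jωRC = 1 + j·446.7·3590·2.05e-05 = 1 + j32.88.
Step 4 — H = 0.0009243 - j0.03039.
Step 5 — Magnitude: |H| = 0.0304 (-30.3 dB); phase: φ = -88.3°.

|H| = 0.0304 (-30.3 dB), φ = -88.3°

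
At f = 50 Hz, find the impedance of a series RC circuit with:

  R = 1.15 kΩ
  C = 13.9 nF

Step 1 — Angular frequency: ω = 2π·f = 2π·50 = 314.2 rad/s.
Step 2 — Component impedances:
  R: Z = R = 1150 Ω
  C: Z = 1/(jωC) = -j/(ω·C) = 0 - j2.29e+05 Ω
Step 3 — Series combination: Z_total = R + C = 1150 - j2.29e+05 Ω = 2.29e+05∠-89.7° Ω.

Z = 1150 - j2.29e+05 Ω = 2.29e+05∠-89.7° Ω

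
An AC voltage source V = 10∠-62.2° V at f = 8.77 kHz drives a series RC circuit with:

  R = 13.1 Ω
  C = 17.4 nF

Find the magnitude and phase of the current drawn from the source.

Step 1 — Angular frequency: ω = 2π·f = 2π·8770 = 5.51e+04 rad/s.
Step 2 — Component impedances:
  R: Z = R = 13.1 Ω
  C: Z = 1/(jωC) = -j/(ω·C) = 0 - j1043 Ω
Step 3 — Series combination: Z_total = R + C = 13.1 - j1043 Ω = 1043∠-89.3° Ω.
Step 4 — Source phasor: V = 10∠-62.2° V = 4.664 - j8.846 V.
Step 5 — Ohm's law: I = V / Z_total = (4.664 - j8.846) / (13.1 - j1043) = 0.008536 + j0.004365 A.
Step 6 — Convert to polar: |I| = 0.009587 A, ∠I = 27.1°.

I = 0.009587∠27.1° A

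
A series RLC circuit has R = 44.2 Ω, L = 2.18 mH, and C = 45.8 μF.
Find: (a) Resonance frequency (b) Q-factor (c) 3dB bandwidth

Step 1 — Resonance condition Im(Z)=0 gives ω₀ = 1/√(LC).
Step 2 — ω₀ = 1/√(0.00218·4.58e-05) = 3165 rad/s.
Step 3 — f₀ = ω₀/(2π) = 503.7 Hz.
Step 4 — Series Q: Q = ω₀L/R = 3165·0.00218/44.2 = 0.1561.
Step 5 — 3dB bandwidth: Δω = ω₀/Q = 2.028e+04 rad/s; BW = Δω/(2π) = 3227 Hz.

(a) f₀ = 503.7 Hz  (b) Q = 0.1561  (c) BW = 3227 Hz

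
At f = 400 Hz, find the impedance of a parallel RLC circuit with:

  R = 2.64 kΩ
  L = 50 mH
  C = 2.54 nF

Step 1 — Angular frequency: ω = 2π·f = 2π·400 = 2513 rad/s.
Step 2 — Component impedances:
  R: Z = R = 2640 Ω
  L: Z = jωL = j·2513·0.05 = 0 + j125.7 Ω
  C: Z = 1/(jωC) = -j/(ω·C) = 0 - j1.566e+05 Ω
Step 3 — Parallel combination: 1/Z_total = 1/R + 1/L + 1/C; Z_total = 5.978 + j125.5 Ω = 125.6∠87.3° Ω.

Z = 5.978 + j125.5 Ω = 125.6∠87.3° Ω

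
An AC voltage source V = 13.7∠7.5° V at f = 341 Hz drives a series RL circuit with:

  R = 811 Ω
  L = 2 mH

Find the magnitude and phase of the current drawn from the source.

Step 1 — Angular frequency: ω = 2π·f = 2π·341 = 2143 rad/s.
Step 2 — Component impedances:
  R: Z = R = 811 Ω
  L: Z = jωL = j·2143·0.002 = 0 + j4.285 Ω
Step 3 — Series combination: Z_total = R + L = 811 + j4.285 Ω = 811∠0.3° Ω.
Step 4 — Source phasor: V = 13.7∠7.5° V = 13.58 + j1.788 V.
Step 5 — Ohm's law: I = V / Z_total = (13.58 + j1.788) / (811 + j4.285) = 0.01676 + j0.002116 A.
Step 6 — Convert to polar: |I| = 0.01689 A, ∠I = 7.2°.

I = 0.01689∠7.2° A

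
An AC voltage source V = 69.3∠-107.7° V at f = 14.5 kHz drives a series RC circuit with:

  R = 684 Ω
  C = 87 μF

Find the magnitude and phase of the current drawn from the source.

Step 1 — Angular frequency: ω = 2π·f = 2π·1.45e+04 = 9.111e+04 rad/s.
Step 2 — Component impedances:
  R: Z = R = 684 Ω
  C: Z = 1/(jωC) = -j/(ω·C) = 0 - j0.1262 Ω
Step 3 — Series combination: Z_total = R + C = 684 - j0.1262 Ω = 684∠-0.0° Ω.
Step 4 — Source phasor: V = 69.3∠-107.7° V = -21.07 - j66.02 V.
Step 5 — Ohm's law: I = V / Z_total = (-21.07 - j66.02) / (684 - j0.1262) = -0.03079 - j0.09653 A.
Step 6 — Convert to polar: |I| = 0.1013 A, ∠I = -107.7°.

I = 0.1013∠-107.7° A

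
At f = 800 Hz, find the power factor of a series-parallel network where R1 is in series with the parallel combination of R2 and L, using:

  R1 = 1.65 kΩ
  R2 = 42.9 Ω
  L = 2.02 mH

Step 1 — Angular frequency: ω = 2π·f = 2π·800 = 5027 rad/s.
Step 2 — Component impedances:
  R1: Z = R = 1650 Ω
  R2: Z = R = 42.9 Ω
  L: Z = jωL = j·5027·0.00202 = 0 + j10.15 Ω
Step 3 — Parallel branch: R2 || L = 1/(1/R2 + 1/L) = 2.276 + j9.615 Ω.
Step 4 — Series with R1: Z_total = R1 + (R2 || L) = 1652 + j9.615 Ω = 1652∠0.3° Ω.
Step 5 — Power factor: PF = cos(φ) = Re(Z)/|Z| = 1652/1652 = 1.
Step 6 — Type: Im(Z) = 9.615 ⇒ lagging (phase φ = 0.3°).

PF = 1 (lagging, φ = 0.3°)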